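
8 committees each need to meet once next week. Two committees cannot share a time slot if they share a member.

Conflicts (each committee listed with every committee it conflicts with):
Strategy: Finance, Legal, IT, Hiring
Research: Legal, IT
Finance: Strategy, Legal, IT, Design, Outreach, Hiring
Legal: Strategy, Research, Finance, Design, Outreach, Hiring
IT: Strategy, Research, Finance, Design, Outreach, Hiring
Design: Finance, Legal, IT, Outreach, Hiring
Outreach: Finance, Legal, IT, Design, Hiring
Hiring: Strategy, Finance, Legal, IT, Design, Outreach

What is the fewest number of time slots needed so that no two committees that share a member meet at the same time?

Finance, Legal, Design, Outreach, Hiring all conflict with each other, so at least 5 time slots are needed.
A valid assignment using 5 time slots: Strategy=4, Research=2, Finance=2, Legal=1, IT=1, Design=5, Outreach=4, Hiring=3. Each listed conflict is separated.

5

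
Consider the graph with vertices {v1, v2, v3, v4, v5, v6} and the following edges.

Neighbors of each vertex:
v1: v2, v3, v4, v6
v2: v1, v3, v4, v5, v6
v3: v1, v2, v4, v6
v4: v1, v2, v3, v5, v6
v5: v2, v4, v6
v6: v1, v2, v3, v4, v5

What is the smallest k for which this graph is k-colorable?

v1, v2, v3, v4, v6 are pairwise adjacent (a clique of size 5), so at least 5 colors are needed.
5 colors suffice: color 1 → {v6}; color 2 → {v2}; color 3 → {v4}; color 4 → {v3, v5}; color 5 → {v1}. Every edge joins two different colors.

5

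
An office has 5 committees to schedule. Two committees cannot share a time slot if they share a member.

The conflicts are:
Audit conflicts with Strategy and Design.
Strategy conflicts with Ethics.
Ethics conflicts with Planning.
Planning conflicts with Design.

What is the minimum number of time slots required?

The cycle Planning-Design-Audit-Strategy-Ethics-Planning has odd length 5, so it cannot be 2-colored; at least 3 time slots are needed.
3 time slots suffice: time slot 1 → {Audit, Planning}; time slot 2 → {Strategy, Design}; time slot 3 → {Ethics}. Each listed conflict is separated.

3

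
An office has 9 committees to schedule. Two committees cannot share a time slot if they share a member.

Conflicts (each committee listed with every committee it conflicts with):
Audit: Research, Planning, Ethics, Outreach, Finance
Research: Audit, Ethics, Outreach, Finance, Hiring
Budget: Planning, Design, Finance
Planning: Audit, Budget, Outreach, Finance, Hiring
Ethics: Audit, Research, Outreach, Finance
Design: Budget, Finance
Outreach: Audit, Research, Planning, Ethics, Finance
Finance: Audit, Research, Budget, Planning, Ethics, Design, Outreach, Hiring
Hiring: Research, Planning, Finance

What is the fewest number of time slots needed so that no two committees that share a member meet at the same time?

5

Audit, Research, Ethics, Outreach, Finance all conflict with each other, so at least 5 time slots are needed.
5 time slots suffice: time slot 1 → {Finance}; time slot 2 → {Audit, Budget, Hiring}; time slot 3 → {Research, Planning, Design}; time slot 4 → {Outreach}; time slot 5 → {Ethics}. Every pair that conflicts lands in different time slots.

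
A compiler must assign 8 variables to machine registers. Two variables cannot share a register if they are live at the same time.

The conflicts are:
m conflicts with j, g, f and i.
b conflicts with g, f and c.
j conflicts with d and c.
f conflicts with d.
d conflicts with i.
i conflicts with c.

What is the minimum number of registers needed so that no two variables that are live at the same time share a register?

The cycle c-i-m-g-b-c has odd length 5, so it cannot be 2-colored; at least 3 registers are needed.
Using 3 registers: m=1, b=1, j=2, g=2, f=2, d=1, i=2, c=3. Each listed conflict is separated.

3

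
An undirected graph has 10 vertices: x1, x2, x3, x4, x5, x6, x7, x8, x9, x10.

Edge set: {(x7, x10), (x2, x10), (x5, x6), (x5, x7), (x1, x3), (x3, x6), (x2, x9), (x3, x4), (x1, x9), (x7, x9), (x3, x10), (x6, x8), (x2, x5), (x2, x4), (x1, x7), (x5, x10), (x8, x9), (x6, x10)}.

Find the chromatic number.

x3, x6, x10 form a triangle, so at least 3 colors are needed.
3 colors suffice: x1=R, x2=G, x3=B, x4=R, x5=B, x6=G, x7=G, x8=R, x9=B, x10=R. No two adjacent vertices share a color.

3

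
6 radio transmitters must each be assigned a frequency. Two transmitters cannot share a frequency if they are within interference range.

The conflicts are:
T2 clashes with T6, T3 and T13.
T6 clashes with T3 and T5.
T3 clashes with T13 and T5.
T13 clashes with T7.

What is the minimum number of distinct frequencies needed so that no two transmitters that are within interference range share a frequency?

T2, T6, T3 are mutually in conflict, so at least 3 frequencies are needed.
3 frequencies suffice: T2=3, T6=2, T3=1, T13=2, T7=1, T5=3. Every pair that conflicts lands in different frequencies.

3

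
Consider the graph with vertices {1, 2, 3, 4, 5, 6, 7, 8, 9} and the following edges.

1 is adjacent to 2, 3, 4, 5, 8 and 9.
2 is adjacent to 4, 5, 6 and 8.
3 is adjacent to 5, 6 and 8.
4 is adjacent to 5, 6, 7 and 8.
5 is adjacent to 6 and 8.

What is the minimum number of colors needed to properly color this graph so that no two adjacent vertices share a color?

1, 2, 4, 5, 8 are mutually adjacent (a clique of size 5), so at least 5 colors are needed.
5 colors suffice: color a → {3, 4, 9}; color b → {5, 7}; color c → {1, 6}; color d → {8}; color e → {2}. Each edge has distinct colors on its endpoints.

5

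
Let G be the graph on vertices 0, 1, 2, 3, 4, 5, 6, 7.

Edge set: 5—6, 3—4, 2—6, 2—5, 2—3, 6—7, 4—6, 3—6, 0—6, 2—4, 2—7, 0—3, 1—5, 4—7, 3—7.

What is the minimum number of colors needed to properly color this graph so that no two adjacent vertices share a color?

2, 3, 4, 6, 7 are mutually adjacent (a clique of size 5), so at least 5 colors are needed.
One proper 5-coloring: 0=green, 1=red, 2=green, 3=blue, 4=purple, 5=blue, 6=red, 7=yellow. Each edge has distinct colors on its endpoints.

5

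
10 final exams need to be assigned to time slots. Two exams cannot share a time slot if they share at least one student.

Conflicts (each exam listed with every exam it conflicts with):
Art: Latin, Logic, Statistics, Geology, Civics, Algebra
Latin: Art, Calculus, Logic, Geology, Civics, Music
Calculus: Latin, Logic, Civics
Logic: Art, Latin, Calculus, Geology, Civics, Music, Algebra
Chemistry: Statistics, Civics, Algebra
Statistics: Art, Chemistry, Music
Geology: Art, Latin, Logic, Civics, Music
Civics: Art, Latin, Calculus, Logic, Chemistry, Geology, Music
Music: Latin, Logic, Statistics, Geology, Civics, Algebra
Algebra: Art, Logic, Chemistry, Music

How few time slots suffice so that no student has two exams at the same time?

Art, Latin, Logic, Geology, Civics pairwise conflict, so at least 5 time slots are needed.
5 time slots suffice: Art=4, Latin=3, Calculus=4, Logic=1, Chemistry=1, Statistics=2, Geology=5, Civics=2, Music=4, Algebra=2. Every pair that conflicts lands in different time slots.

5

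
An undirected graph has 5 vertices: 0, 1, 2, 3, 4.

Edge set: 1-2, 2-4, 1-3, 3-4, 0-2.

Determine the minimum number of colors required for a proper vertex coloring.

2

0 and 2 are adjacent, so at least 2 colors are needed.
2 colors suffice: color red → {2, 3}; color blue → {0, 1, 4}. No two adjacent vertices share a color.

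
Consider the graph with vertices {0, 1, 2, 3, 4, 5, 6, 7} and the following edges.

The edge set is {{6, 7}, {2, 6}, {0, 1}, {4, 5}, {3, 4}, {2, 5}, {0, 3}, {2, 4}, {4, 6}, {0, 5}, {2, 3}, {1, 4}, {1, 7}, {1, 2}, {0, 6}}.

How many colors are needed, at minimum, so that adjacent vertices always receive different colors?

2, 4, 6 form a triangle, so at least 3 colors are needed.
3 colors suffice: color a → {0, 4, 7}; color b → {2}; color c → {1, 3, 5, 6}. Every edge joins two different colors.

3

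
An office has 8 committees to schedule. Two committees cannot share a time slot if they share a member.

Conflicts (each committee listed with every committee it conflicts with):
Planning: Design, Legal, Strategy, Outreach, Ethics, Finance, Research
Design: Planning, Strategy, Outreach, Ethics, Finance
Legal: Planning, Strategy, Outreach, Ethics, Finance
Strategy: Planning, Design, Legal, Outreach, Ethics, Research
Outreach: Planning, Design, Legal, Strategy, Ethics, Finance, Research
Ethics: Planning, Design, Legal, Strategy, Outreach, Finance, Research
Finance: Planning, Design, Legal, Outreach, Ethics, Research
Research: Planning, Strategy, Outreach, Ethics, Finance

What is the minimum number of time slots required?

5

Planning, Legal, Strategy, Outreach, Ethics pairwise conflict, so at least 5 time slots are needed.
5 time slots suffice: time slot 1 → {Outreach}; time slot 2 → {Ethics}; time slot 3 → {Planning}; time slot 4 → {Strategy, Finance}; time slot 5 → {Design, Legal, Research}. No two conflicting committees share a time slot.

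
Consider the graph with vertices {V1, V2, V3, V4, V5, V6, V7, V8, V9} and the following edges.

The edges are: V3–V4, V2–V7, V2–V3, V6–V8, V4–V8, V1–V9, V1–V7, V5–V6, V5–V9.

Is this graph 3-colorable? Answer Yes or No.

Yes

The chromatic number is 3. The cycle V9-V1-V7-V2-V3-V4-V8-V6-V5-V9 has odd length 9, so it cannot be 2-colored; at least 3 colors are needed.
A valid assignment using 3 colors: V1=2, V2=2, V3=1, V4=2, V5=2, V6=1, V7=1, V8=3, V9=1.
That is already a proper 3-coloring.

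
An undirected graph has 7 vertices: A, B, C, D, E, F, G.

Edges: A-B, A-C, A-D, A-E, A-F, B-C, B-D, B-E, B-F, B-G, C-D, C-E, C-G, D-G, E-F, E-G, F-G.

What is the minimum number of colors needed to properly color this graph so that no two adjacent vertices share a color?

4

A, B, C, D are mutually adjacent (a clique of size 4), so at least 4 colors are needed.
A valid assignment using 4 colors: A=2, B=1, C=4, D=3, E=3, F=4, G=2. Each edge has distinct colors on its endpoints.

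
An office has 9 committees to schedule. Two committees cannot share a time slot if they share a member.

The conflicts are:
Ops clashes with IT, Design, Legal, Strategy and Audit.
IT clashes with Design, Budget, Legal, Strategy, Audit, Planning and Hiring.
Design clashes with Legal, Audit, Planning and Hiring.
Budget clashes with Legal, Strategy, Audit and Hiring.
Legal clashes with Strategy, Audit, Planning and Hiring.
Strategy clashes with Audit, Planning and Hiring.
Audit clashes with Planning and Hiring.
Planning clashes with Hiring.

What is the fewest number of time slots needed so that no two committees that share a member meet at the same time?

IT, Design, Legal, Audit, Planning, Hiring all conflict with each other, so at least 6 time slots are needed.
6 time slots suffice: Ops=4, IT=3, Design=5, Budget=6, Legal=2, Strategy=5, Audit=1, Planning=6, Hiring=4. Each listed conflict is separated.

6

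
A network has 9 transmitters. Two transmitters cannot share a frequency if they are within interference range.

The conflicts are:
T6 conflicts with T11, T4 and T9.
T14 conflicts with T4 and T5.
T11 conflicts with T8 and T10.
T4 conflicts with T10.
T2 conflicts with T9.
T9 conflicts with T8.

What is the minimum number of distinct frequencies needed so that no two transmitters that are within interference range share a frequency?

2

T6 and T4 conflict, so at least 2 frequencies are needed.
A valid assignment using 2 frequencies: T6=1, T14=1, T11=2, T4=2, T2=1, T9=2, T5=2, T8=1, T10=1. Each listed conflict is separated.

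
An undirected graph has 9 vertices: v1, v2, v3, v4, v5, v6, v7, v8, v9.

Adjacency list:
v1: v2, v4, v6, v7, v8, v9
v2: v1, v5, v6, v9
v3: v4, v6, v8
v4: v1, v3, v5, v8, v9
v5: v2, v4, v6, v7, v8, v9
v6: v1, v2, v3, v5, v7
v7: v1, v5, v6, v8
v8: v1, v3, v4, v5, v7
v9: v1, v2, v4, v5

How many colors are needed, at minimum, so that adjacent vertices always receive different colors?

3

v1, v7, v8 form a triangle, so at least 3 colors are needed.
3 colors suffice: color 1 → {v1, v3, v5}; color 2 → {v6, v8, v9}; color 3 → {v2, v4, v7}. Every edge joins two different colors.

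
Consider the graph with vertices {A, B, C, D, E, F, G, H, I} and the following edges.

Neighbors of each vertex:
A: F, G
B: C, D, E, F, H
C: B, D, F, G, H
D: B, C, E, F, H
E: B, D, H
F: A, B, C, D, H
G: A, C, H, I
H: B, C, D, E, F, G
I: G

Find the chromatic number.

5

B, C, D, F, H are pairwise adjacent (a clique of size 5), so at least 5 colors are needed.
5 colors suffice: color red → {A, H, I}; color blue → {C, E}; color green → {F, G}; color yellow → {D}; color purple → {B}. Each edge has distinct colors on its endpoints.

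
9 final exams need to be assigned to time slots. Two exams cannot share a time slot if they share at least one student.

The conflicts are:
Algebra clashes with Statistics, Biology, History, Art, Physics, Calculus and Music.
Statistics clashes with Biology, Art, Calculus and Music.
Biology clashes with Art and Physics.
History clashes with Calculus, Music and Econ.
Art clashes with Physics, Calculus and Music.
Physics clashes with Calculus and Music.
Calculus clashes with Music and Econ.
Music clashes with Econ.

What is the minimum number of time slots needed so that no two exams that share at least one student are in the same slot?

Algebra, Art, Physics, Calculus, Music all conflict with each other, so at least 5 time slots are needed.
Using 5 time slots: Algebra=2, Statistics=5, Biology=1, History=4, Art=4, Physics=5, Calculus=3, Music=1, Econ=2. No two conflicting exams share a time slot.

5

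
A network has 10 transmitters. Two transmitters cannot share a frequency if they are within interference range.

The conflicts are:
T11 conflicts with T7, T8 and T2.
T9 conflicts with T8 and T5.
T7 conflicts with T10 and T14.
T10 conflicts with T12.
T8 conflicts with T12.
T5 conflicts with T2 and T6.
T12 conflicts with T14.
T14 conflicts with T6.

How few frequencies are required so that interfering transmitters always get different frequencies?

3

The cycle T8-T12-T14-T7-T11-T8 has odd length 5, so it cannot be 2-colored; at least 3 frequencies are needed.
A valid assignment using 3 frequencies: T11=3, T9=3, T7=1, T10=2, T8=2, T5=1, T2=2, T12=1, T14=2, T6=3. Every pair that conflicts lands in different frequencies.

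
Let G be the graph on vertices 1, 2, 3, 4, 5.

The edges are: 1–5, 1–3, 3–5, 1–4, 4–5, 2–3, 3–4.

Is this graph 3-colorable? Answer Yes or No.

No

1, 3, 4, 5 are mutually adjacent (a clique of size 4), so at least 4 colors are needed.
So 3 colors are not enough.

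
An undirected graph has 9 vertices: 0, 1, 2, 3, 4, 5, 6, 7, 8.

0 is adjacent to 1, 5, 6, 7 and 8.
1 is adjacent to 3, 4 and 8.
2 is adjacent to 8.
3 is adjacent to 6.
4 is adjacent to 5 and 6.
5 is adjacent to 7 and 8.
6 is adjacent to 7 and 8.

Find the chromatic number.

0, 6, 8 are mutually adjacent, so at least 3 colors are needed.
3 colors suffice: 0=b, 1=a, 2=a, 3=b, 4=b, 5=a, 6=a, 7=c, 8=c. No two adjacent vertices share a color.

3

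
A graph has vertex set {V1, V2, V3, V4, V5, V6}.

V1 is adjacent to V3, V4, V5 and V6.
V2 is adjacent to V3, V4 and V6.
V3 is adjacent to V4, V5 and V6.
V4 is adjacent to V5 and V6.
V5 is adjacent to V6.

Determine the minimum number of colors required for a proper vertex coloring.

5

V1, V3, V4, V5, V6 are mutually adjacent (a clique of size 5), so at least 5 colors are needed.
One proper 5-coloring: V1=5, V2=4, V3=1, V4=2, V5=4, V6=3. Every edge joins two different colors.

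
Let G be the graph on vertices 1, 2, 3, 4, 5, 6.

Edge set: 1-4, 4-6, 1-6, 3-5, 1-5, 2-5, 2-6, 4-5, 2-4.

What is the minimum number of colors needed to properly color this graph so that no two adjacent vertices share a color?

2, 4, 6 are mutually adjacent, so at least 3 colors are needed.
3 colors suffice: color a → {5, 6}; color b → {3, 4}; color c → {1, 2}. Every edge joins two different colors.

3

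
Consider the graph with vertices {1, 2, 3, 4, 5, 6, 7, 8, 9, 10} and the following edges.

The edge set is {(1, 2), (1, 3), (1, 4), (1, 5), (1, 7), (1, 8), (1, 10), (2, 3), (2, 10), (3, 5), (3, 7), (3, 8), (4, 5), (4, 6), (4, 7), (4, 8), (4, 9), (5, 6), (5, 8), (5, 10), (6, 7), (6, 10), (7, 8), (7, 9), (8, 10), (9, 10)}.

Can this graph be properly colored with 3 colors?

1, 4, 7, 8 are pairwise adjacent (a clique of size 4), so at least 4 colors are needed.
So 3 colors are not enough.

No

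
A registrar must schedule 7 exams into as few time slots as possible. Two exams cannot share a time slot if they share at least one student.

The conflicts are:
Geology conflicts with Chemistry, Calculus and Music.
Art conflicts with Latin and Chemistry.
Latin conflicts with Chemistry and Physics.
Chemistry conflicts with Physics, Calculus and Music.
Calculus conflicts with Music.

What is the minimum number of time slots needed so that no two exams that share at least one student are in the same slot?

4

Geology, Chemistry, Calculus, Music pairwise conflict, so at least 4 time slots are needed.
4 time slots suffice: time slot 1 → {Chemistry}; time slot 2 → {Latin, Music}; time slot 3 → {Geology, Art, Physics}; time slot 4 → {Calculus}. Each listed conflict is separated.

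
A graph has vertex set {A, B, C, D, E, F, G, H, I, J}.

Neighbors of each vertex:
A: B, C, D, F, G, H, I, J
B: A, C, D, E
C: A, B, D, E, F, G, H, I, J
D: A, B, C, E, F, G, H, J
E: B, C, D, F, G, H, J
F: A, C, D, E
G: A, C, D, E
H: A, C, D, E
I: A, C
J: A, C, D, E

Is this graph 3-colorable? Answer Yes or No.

No

A, B, C, D are mutually adjacent (a clique of size 4), so at least 4 colors are needed.
So 3 colors are not enough.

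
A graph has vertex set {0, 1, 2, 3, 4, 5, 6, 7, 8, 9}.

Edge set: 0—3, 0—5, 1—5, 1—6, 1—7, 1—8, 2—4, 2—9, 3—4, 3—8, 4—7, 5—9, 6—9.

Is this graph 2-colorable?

No

The cycle 5-0-3-8-1-5 has odd length 5, so it cannot be 2-colored; at least 3 colors are needed.
So 2 colors are not enough.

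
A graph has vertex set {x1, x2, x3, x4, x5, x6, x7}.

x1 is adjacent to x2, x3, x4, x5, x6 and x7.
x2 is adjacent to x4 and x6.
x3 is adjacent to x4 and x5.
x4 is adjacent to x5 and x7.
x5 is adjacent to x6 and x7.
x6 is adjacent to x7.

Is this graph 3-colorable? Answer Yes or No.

x1, x4, x5, x7 are mutually adjacent (a clique of size 4), so at least 4 colors are needed.
So 3 colors are not enough.

No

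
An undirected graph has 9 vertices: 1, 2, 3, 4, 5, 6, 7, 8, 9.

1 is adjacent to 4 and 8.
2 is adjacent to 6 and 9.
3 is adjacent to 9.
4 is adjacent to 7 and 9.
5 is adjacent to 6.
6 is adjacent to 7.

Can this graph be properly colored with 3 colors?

The chromatic number is 3. The cycle 6-7-4-9-2-6 has odd length 5, so it cannot be 2-colored; at least 3 colors are needed.
A valid assignment using 3 colors: 1=blue, 2=green, 3=red, 4=red, 5=blue, 6=red, 7=blue, 8=red, 9=blue.
That is already a proper 3-coloring.

Yes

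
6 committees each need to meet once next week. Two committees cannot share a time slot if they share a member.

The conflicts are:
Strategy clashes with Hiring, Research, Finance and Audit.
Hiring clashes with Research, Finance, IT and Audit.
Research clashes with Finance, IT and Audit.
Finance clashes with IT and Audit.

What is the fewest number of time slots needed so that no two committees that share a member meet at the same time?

Strategy, Hiring, Research, Finance, Audit all conflict with each other, so at least 5 time slots are needed.
5 time slots suffice: time slot 1 → {Research}; time slot 2 → {Hiring}; time slot 3 → {Finance}; time slot 4 → {IT, Audit}; time slot 5 → {Strategy}. Every pair that conflicts lands in different time slots.

5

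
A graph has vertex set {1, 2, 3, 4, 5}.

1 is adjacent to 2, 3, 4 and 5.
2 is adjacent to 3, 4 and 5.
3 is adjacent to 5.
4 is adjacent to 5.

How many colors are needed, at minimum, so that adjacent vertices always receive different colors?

1, 2, 3, 5 are pairwise adjacent (a clique of size 4), so at least 4 colors are needed.
4 colors suffice: color a → {2}; color b → {1}; color c → {5}; color d → {3, 4}. Every edge joins two different colors.

4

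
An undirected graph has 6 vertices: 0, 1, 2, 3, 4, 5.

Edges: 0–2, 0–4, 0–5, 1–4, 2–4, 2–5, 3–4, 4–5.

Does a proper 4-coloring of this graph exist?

Yes

The chromatic number is 4. 0, 2, 4, 5 are mutually adjacent (a clique of size 4), so at least 4 colors are needed.
4 colors suffice: color a → {4}; color b → {1, 2, 3}; color c → {0}; color d → {5}.
That is already a proper 4-coloring.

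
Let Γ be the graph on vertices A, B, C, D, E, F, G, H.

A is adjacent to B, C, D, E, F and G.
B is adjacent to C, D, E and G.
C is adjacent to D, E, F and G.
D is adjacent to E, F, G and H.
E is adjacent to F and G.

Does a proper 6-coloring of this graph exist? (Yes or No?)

Yes

The chromatic number is 6. A, B, C, D, E, G are pairwise adjacent (a clique of size 6), so at least 6 colors are needed.
6 colors suffice: color 1 → {D}; color 2 → {A, H}; color 3 → {C}; color 4 → {E}; color 5 → {B, F}; color 6 → {G}.
That is already a proper 6-coloring.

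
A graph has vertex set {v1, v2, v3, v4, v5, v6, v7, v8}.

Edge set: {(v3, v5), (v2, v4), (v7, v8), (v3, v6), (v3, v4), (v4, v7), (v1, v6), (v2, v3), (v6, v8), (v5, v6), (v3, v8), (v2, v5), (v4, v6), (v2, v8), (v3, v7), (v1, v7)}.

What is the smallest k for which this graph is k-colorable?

3

v2, v3, v8 form a triangle, so at least 3 colors are needed.
A valid assignment using 3 colors: v1=red, v2=blue, v3=red, v4=green, v5=green, v6=blue, v7=blue, v8=green. Every edge joins two different colors.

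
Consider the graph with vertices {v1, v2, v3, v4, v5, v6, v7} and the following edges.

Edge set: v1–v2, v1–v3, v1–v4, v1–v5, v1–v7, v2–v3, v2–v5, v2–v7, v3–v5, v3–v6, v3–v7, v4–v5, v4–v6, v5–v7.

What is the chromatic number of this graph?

5

v1, v2, v3, v5, v7 form a clique, so at least 5 colors are needed.
5 colors suffice: color 1 → {v3, v4}; color 2 → {v5, v6}; color 3 → {v1}; color 4 → {v7}; color 5 → {v2}. No two adjacent vertices share a color.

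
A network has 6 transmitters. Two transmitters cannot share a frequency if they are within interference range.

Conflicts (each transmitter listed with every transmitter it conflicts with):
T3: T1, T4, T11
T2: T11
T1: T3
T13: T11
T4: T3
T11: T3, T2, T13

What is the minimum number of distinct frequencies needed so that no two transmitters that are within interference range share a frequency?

2

T2 and T11 conflict, so at least 2 frequencies are needed.
2 frequencies suffice: frequency 1 → {T1, T4, T11}; frequency 2 → {T3, T2, T13}. Every pair that conflicts lands in different frequencies.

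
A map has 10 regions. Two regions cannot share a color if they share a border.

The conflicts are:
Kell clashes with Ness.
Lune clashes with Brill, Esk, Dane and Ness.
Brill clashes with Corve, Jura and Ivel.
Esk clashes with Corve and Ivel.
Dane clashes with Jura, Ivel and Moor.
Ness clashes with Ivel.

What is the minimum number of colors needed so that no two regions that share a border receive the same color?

Brill and Corve conflict, so at least 2 colors are needed.
2 colors suffice: color 1 → {Brill, Esk, Dane, Ness}; color 2 → {Kell, Lune, Corve, Jura, Ivel, Moor}. No two conflicting regions share a color.

2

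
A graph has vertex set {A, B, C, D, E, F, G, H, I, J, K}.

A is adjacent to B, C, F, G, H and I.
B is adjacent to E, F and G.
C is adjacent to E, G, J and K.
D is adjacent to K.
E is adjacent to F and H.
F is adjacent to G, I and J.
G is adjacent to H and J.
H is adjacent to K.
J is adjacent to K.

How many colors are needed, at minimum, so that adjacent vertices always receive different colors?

A, B, F, G are pairwise adjacent (a clique of size 4), so at least 4 colors are needed.
A valid assignment using 4 colors: A=red, B=yellow, C=green, D=red, E=red, F=green, G=blue, H=green, I=blue, J=red, K=blue. No two adjacent vertices share a color.

4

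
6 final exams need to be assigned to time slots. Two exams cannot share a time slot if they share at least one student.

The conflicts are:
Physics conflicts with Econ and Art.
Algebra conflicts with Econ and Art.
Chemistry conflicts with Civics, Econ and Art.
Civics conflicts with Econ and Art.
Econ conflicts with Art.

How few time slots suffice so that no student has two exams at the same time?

4

Chemistry, Civics, Econ, Art are mutually in conflict, so at least 4 time slots are needed.
4 time slots suffice: time slot 1 → {Art}; time slot 2 → {Econ}; time slot 3 → {Physics, Algebra, Civics}; time slot 4 → {Chemistry}. Every pair that conflicts lands in different time slots.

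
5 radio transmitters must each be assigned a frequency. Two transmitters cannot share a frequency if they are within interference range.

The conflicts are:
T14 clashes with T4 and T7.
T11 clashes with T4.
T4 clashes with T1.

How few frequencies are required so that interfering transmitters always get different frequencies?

T14 and T4 conflict, so at least 2 frequencies are needed.
2 frequencies suffice: frequency 1 → {T4, T7}; frequency 2 → {T14, T11, T1}. No two conflicting transmitters share a frequency.

2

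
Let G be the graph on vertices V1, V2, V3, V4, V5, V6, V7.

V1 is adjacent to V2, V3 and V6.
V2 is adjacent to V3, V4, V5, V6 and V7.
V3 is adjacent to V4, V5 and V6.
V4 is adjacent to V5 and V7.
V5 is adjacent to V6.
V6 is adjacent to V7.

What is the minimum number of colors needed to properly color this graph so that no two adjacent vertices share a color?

V2, V3, V4, V5 form a clique, so at least 4 colors are needed.
4 colors suffice: color 1 → {V2}; color 2 → {V3, V7}; color 3 → {V4, V6}; color 4 → {V1, V5}. No two adjacent vertices share a color.

4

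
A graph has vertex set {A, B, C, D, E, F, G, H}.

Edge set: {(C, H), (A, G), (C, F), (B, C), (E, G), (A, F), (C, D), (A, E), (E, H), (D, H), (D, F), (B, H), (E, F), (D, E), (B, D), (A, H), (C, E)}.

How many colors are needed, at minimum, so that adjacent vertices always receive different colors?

4

C, D, E, F are pairwise adjacent (a clique of size 4), so at least 4 colors are needed.
4 colors suffice: color 1 → {B, E}; color 2 → {A, D}; color 3 → {C, G}; color 4 → {F, H}. Each edge has distinct colors on its endpoints.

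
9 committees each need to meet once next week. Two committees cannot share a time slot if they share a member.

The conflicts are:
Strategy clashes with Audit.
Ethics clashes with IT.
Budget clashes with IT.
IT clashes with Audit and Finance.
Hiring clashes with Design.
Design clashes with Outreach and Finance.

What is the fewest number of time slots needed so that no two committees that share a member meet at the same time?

2

Design and Finance conflict, so at least 2 time slots are needed.
2 time slots suffice: time slot 1 → {Strategy, IT, Design}; time slot 2 → {Ethics, Budget, Hiring, Audit, Outreach, Finance}. No two conflicting committees share a time slot.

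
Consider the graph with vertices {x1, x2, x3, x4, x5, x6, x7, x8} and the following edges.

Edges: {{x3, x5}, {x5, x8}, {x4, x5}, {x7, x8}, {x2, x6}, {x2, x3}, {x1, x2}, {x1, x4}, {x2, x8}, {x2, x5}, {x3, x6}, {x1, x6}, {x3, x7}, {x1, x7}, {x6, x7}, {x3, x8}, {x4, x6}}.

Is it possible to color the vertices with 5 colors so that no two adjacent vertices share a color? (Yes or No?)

The chromatic number is 4. x2, x3, x5, x8 are pairwise adjacent (a clique of size 4), so at least 4 colors are needed.
4 colors suffice: x1=green, x2=red, x3=green, x4=red, x5=blue, x6=blue, x7=red, x8=yellow.
Since 5 ≥ 4, a proper 5-coloring certainly exists.

Yes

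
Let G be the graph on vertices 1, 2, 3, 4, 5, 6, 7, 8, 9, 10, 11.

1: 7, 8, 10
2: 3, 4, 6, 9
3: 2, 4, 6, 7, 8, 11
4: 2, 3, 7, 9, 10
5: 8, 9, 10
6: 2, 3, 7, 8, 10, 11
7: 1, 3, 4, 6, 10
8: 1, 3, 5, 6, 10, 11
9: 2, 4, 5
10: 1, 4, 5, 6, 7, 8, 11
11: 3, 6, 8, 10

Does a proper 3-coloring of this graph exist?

3, 6, 8, 11 are pairwise adjacent (a clique of size 4), so at least 4 colors are needed.
So 3 colors are not enough.

No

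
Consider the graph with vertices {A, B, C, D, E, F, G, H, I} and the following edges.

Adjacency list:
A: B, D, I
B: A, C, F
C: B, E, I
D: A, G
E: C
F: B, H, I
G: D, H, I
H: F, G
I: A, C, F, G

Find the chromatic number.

2

F and I are adjacent, so at least 2 colors are needed.
A valid assignment using 2 colors: A=2, B=1, C=2, D=1, E=1, F=2, G=2, H=1, I=1. Each edge has distinct colors on its endpoints.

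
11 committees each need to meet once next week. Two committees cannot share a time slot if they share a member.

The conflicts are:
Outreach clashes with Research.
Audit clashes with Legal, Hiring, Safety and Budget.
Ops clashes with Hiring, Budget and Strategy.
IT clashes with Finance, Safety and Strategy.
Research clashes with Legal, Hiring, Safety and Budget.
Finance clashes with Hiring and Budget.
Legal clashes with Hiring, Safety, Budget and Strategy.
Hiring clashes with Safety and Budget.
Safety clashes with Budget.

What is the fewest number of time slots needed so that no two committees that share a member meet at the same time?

Audit, Legal, Hiring, Safety, Budget are mutually in conflict, so at least 5 time slots are needed.
5 time slots suffice: Outreach=1, Audit=5, Ops=3, IT=2, Research=5, Finance=3, Legal=4, Hiring=2, Safety=3, Budget=1, Strategy=1. Every pair that conflicts lands in different time slots.

5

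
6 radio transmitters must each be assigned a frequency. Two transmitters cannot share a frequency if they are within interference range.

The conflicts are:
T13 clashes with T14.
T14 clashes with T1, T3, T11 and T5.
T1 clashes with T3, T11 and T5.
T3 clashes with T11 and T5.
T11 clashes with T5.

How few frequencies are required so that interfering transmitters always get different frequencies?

5

T14, T1, T3, T11, T5 pairwise conflict, so at least 5 frequencies are needed.
5 frequencies suffice: frequency 1 → {T14}; frequency 2 → {T13, T11}; frequency 3 → {T5}; frequency 4 → {T3}; frequency 5 → {T1}. No two conflicting transmitters share a frequency.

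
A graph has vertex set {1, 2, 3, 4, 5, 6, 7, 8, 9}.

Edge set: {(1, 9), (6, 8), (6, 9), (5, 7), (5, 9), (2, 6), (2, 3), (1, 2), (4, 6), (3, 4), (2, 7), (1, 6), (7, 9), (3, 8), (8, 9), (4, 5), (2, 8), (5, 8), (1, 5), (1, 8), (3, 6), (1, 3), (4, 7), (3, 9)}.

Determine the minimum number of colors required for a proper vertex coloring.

5

1, 3, 6, 8, 9 are pairwise adjacent (a clique of size 5), so at least 5 colors are needed.
5 colors suffice: 1=red, 2=green, 3=purple, 4=green, 5=blue, 6=blue, 7=red, 8=yellow, 9=green. No two adjacent vertices share a color.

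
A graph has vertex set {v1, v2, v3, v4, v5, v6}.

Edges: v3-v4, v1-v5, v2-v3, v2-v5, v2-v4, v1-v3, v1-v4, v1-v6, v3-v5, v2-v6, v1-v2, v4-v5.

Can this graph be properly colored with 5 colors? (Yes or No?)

The chromatic number is 5. v1, v2, v3, v4, v5 are mutually adjacent (a clique of size 5), so at least 5 colors are needed.
One proper 5-coloring: v1=2, v2=1, v3=3, v4=5, v5=4, v6=3.
That is already a proper 5-coloring.

Yes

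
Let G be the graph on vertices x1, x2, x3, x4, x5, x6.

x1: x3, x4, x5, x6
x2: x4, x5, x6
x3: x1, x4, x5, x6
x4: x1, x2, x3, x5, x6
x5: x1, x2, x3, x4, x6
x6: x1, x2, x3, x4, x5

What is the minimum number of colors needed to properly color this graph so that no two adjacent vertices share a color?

x1, x3, x4, x5, x6 are mutually adjacent (a clique of size 5), so at least 5 colors are needed.
5 colors suffice: x1=P, x2=Y, x3=Y, x4=B, x5=G, x6=R. Each edge has distinct colors on its endpoints.

5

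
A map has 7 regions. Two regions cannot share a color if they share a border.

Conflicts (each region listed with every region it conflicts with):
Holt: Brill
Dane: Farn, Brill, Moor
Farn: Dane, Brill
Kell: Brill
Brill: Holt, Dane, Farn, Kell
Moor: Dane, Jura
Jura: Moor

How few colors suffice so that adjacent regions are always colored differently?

Dane, Farn, Brill are mutually in conflict, so at least 3 colors are needed.
One proper 3-coloring: Holt=2, Dane=2, Farn=3, Kell=2, Brill=1, Moor=1, Jura=2. No two conflicting regions share a color.

3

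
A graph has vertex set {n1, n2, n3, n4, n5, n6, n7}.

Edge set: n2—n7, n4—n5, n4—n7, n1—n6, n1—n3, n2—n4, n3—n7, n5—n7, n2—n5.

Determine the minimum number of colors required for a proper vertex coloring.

n2, n4, n5, n7 are mutually adjacent (a clique of size 4), so at least 4 colors are needed.
One proper 4-coloring: n1=1, n2=2, n3=2, n4=4, n5=3, n6=2, n7=1. No two adjacent vertices share a color.

4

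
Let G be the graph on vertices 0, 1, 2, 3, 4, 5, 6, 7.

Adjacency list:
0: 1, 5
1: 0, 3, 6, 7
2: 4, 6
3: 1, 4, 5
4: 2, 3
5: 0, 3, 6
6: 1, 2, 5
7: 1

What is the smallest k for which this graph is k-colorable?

The cycle 2-6-1-3-4-2 has odd length 5, so it cannot be 2-colored; at least 3 colors are needed.
3 colors suffice: color red → {1, 2, 5}; color blue → {0, 3, 6, 7}; color green → {4}. No two adjacent vertices share a color.

3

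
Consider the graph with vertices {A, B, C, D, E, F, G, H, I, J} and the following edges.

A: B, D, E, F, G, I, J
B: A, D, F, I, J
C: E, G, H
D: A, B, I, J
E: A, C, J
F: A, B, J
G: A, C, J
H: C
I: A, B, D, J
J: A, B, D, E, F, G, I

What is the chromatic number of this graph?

5

A, B, D, I, J form a clique, so at least 5 colors are needed.
One proper 5-coloring: A=1, B=3, C=1, D=4, E=3, F=4, G=3, H=2, I=5, J=2. No two adjacent vertices share a color.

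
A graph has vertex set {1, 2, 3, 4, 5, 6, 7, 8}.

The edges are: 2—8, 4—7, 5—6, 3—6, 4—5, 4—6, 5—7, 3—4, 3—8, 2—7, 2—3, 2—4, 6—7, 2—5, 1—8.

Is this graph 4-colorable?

The chromatic number is 4. 2, 4, 5, 7 form a clique, so at least 4 colors are needed.
One proper 4-coloring: 1=a, 2=a, 3=c, 4=b, 5=c, 6=a, 7=d, 8=b.
That is already a proper 4-coloring.

Yes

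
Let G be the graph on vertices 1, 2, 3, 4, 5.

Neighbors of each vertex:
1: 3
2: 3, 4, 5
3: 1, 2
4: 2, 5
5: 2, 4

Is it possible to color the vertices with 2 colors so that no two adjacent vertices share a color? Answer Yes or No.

2, 4, 5 are mutually adjacent, so at least 3 colors are needed.
So 2 colors are not enough.

No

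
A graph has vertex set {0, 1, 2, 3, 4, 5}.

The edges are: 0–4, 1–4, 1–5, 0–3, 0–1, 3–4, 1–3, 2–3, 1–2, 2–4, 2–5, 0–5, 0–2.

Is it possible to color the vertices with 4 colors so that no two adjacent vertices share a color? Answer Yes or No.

0, 1, 2, 3, 4 form a clique, so at least 5 colors are needed.
So 4 colors are not enough.

No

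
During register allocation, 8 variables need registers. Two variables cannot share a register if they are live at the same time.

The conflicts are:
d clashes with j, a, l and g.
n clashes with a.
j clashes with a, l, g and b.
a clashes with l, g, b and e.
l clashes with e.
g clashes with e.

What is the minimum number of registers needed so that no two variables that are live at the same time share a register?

d, j, a, g all conflict with each other, so at least 4 registers are needed.
4 registers suffice: register 1 → {a}; register 2 → {n, j, e}; register 3 → {l, g, b}; register 4 → {d}. Every pair that conflicts lands in different registers.

4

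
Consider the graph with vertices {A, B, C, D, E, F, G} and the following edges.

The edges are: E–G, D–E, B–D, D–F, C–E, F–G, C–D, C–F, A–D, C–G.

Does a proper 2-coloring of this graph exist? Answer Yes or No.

No

C, F, G are pairwise adjacent, so at least 3 colors are needed.
So 2 colors are not enough.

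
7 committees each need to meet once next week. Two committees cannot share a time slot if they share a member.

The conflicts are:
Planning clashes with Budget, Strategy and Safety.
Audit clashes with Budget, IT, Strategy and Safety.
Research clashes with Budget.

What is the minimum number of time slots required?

Research and Budget conflict, so at least 2 time slots are needed.
2 time slots suffice: time slot 1 → {Planning, Audit, Research}; time slot 2 → {Budget, IT, Strategy, Safety}. No two conflicting committees share a time slot.

2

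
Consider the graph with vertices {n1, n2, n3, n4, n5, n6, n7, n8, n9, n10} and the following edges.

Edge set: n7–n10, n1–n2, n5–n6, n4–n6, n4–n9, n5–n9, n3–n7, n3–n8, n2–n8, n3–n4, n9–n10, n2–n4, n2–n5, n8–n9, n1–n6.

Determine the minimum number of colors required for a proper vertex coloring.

The cycle n7-n10-n9-n8-n3-n7 has odd length 5, so it cannot be 2-colored; at least 3 colors are needed.
A valid assignment using 3 colors: n1=2, n2=1, n3=1, n4=2, n5=2, n6=1, n7=2, n8=2, n9=1, n10=3. Each edge has distinct colors on its endpoints.

3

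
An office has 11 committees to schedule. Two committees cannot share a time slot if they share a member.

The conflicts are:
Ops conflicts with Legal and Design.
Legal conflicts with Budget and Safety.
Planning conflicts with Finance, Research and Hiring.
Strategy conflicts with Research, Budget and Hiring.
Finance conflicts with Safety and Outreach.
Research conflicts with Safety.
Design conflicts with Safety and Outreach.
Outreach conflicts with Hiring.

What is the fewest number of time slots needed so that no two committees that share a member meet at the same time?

The cycle Safety-Research-Strategy-Budget-Legal-Safety has odd length 5, so it cannot be 2-colored; at least 3 time slots are needed.
3 time slots suffice: time slot 1 → {Ops, Budget, Safety, Hiring}; time slot 2 → {Legal, Planning, Strategy, Outreach}; time slot 3 → {Finance, Research, Design}. No two conflicting committees share a time slot.

3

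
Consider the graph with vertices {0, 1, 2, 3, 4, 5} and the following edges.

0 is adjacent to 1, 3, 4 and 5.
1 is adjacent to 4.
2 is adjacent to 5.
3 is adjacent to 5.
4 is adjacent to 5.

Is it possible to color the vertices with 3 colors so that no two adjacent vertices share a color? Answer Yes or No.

Yes

The chromatic number is 3. 0, 3, 5 are pairwise adjacent, so at least 3 colors are needed.
3 colors suffice: color a → {1, 5}; color b → {0, 2}; color c → {3, 4}.
That is already a proper 3-coloring.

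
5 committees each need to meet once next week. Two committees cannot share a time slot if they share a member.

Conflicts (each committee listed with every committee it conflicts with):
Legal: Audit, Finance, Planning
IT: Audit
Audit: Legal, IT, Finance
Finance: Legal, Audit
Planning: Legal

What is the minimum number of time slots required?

Legal, Audit, Finance pairwise conflict, so at least 3 time slots are needed.
3 time slots suffice: time slot 1 → {Audit, Planning}; time slot 2 → {Legal, IT}; time slot 3 → {Finance}. Every pair that conflicts lands in different time slots.

3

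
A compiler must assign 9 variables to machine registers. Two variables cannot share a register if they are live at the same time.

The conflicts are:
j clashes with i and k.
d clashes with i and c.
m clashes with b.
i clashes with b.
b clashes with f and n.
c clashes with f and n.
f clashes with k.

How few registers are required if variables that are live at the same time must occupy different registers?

3

The cycle f-b-i-j-k-f has odd length 5, so it cannot be 2-colored; at least 3 registers are needed.
3 registers suffice: j=3, d=3, m=2, i=2, b=1, c=1, f=2, n=2, k=1. Every pair that conflicts lands in different registers.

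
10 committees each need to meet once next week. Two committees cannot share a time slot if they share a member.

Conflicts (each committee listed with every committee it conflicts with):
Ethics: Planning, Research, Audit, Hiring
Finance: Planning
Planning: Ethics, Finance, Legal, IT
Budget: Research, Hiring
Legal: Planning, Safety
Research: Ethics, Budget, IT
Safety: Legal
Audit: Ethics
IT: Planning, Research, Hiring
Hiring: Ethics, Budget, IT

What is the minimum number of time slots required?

2

Budget and Hiring conflict, so at least 2 time slots are needed.
2 time slots suffice: Ethics=2, Finance=2, Planning=1, Budget=2, Legal=2, Research=1, Safety=1, Audit=1, IT=2, Hiring=1. No two conflicting committees share a time slot.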